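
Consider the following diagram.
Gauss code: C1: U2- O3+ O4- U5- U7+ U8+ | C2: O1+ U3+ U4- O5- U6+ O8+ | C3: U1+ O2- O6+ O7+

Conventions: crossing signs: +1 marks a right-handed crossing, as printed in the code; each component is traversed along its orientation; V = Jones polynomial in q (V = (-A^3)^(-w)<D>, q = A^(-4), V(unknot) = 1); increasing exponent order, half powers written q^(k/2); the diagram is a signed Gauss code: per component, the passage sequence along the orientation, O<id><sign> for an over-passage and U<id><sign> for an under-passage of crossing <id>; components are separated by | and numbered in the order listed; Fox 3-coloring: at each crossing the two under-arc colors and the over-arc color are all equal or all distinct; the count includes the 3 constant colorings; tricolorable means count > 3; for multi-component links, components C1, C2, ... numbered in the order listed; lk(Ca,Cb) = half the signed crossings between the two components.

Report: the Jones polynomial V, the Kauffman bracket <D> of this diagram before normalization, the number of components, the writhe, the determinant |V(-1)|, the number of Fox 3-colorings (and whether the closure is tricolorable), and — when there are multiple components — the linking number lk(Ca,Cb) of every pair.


V(q) = 1 + q + q^2 + q^3
bracket: A^-6 + A^-2 + A^2 + A^6, w = +2
3 components, writhe +2, over 8 crossings
lk(C1,C2) = 0
linking number lk(C1,C3) = 0
lk(C2,C3): +1
det 0, colorings 9 of 3^8 — tricolorable
observation: w = +2 shifts under R1 moves; the (-A^3)^(-2) factor cancels that in V


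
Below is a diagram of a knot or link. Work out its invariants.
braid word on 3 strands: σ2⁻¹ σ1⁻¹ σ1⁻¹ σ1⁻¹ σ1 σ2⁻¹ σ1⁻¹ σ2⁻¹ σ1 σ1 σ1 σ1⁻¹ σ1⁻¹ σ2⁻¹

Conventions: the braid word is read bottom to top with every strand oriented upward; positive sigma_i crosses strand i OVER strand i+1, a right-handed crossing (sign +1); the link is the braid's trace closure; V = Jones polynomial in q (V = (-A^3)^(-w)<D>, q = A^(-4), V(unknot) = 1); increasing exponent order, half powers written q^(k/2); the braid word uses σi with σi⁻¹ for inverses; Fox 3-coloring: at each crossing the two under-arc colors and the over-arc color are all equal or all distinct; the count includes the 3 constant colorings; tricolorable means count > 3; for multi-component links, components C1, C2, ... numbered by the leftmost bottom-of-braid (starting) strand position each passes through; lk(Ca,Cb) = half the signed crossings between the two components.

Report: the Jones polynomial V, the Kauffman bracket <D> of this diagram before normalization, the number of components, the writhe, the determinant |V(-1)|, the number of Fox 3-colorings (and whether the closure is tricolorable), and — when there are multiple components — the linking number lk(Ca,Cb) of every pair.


V(q) = q^-8 - 2q^-7 + q^-6 - 2q^-5 + 2q^-4 + q^-2
bracket: A^-10 + 2A^-2 - 2A^2 + A^6 - 2A^10 + A^14, w = -6
1 component, writhe -6, over 14 crossings
det 9, colorings 27 of 3^14 — tricolorable
observation: det 9 = |V(-1)|; divisible by 3, so tricolorable


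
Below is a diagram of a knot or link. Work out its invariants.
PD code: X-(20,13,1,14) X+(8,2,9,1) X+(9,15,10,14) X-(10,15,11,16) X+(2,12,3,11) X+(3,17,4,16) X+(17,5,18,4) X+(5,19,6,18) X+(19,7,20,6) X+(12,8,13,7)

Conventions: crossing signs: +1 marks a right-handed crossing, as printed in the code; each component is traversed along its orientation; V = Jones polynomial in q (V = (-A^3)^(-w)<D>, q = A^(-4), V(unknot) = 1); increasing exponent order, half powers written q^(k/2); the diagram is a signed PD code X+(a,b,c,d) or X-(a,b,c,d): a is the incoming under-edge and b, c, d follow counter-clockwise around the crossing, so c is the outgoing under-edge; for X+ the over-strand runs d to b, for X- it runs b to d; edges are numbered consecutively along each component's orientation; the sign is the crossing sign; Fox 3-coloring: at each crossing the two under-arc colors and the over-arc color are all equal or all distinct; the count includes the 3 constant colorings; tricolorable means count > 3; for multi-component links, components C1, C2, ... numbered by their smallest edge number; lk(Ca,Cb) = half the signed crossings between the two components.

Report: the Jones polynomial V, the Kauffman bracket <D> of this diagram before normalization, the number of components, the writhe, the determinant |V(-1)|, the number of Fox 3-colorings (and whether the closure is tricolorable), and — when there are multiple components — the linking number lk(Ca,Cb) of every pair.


V = q^2 - q^3 + 3q^4 - 3q^5 + 3q^6 - 3q^7 + 2q^8 - q^9
<D> = -A^-18 + 2A^-14 - 3A^-10 + 3A^-6 - 3A^-2 + 3A^2 - A^6 + A^10 (w = +6)
1 component over 10 crossings, w = +6
3 Fox colorings among 3^10, |V(-1)| = 17: not tricolorable
why: V spans 7 powers of q: at least 7 crossings in any diagram


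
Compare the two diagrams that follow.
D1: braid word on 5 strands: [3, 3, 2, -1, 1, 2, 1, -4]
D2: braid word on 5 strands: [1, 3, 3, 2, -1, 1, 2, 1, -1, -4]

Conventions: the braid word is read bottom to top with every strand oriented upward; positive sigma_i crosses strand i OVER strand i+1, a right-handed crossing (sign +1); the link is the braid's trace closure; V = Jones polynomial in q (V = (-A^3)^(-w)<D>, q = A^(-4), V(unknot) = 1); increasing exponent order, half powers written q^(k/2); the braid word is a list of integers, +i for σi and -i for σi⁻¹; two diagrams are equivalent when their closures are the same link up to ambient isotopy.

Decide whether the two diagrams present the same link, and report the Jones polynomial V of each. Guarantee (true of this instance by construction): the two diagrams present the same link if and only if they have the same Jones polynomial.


equivalent: yes
V(D1) = q + 2q^3 + q^5  (w +4, c 8, <D> = A^-8 + 2 + A^8)
D2 (bracket A^-8 + 2 + A^8; 10 crossings at w = +4): V = q + 2q^3 + q^5
why: from 8 to 10 crossings by R-moves: one link, two diagrams


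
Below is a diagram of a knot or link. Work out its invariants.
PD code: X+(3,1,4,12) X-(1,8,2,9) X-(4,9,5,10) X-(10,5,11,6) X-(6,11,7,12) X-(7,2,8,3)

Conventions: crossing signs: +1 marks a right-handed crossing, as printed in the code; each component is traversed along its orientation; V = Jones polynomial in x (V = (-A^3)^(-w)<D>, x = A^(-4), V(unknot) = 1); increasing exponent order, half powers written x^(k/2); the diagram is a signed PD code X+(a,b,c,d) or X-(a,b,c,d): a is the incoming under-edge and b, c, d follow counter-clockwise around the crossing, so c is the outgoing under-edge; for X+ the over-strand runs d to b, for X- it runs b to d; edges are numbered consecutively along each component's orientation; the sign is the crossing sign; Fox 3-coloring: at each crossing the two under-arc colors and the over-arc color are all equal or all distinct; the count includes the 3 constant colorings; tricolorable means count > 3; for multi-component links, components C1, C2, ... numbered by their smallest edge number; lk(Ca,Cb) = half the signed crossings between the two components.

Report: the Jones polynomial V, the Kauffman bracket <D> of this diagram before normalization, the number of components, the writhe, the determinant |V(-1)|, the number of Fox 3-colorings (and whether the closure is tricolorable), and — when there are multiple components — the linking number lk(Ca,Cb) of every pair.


V(x) = -x^-6 + x^-5 - x^-4 + 2x^-3 - x^-2 + x^-1
bracket: A^-8 - A^-4 + 2 - A^4 + A^8 - A^12, w = -4
1 component, writhe -4, over 6 crossings
det 7, colorings 3 of 3^6 — not tricolorable
observation: V spans 5 powers of x: at least 5 crossings in any diagram


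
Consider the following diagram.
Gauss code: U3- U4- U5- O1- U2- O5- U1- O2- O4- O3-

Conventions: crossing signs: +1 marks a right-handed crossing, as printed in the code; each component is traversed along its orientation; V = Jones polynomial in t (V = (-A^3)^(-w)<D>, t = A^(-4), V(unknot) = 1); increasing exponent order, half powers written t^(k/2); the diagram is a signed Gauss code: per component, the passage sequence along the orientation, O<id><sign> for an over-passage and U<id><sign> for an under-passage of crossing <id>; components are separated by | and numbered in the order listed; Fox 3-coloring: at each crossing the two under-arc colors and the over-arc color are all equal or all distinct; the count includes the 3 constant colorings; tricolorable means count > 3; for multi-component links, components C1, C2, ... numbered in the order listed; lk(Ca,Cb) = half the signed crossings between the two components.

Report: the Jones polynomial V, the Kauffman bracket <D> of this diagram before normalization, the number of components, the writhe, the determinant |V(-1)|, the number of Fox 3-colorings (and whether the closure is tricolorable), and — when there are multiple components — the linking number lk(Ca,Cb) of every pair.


V(t) = -t^-4 + t^-3 + t^-1
bracket: -A^-11 - A^-3 + A, w = -5
1 component, writhe -5, over 5 crossings
det 3, colorings 9 of 3^5 — tricolorable
observation: w = -5 shifts under R1 moves; the (-A^3)^(5) factor cancels that in V


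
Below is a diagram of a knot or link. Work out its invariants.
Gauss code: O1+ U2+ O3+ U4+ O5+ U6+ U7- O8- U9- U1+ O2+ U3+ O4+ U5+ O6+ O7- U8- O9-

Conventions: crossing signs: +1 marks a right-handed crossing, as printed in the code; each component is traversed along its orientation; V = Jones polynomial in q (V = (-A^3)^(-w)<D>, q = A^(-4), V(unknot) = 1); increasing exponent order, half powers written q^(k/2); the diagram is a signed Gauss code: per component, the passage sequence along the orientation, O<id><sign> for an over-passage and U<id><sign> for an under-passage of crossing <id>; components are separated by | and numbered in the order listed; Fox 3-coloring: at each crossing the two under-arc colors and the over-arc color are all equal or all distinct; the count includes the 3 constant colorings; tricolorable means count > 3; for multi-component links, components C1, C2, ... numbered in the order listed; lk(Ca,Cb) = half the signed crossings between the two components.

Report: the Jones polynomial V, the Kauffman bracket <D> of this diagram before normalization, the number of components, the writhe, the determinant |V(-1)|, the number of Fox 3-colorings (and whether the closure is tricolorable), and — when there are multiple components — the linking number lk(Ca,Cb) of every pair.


Jones polynomial: V(q) = q + q^3 - q^4
<D> = A^-7 - A^-3 - A^5; writhe +3
components 1, writhe +3 (9 crossings)
3-colorings: 9 of 3^9, det 3 — tricolorable
note: the span of V is 3, forcing >= 3 crossings in any diagram


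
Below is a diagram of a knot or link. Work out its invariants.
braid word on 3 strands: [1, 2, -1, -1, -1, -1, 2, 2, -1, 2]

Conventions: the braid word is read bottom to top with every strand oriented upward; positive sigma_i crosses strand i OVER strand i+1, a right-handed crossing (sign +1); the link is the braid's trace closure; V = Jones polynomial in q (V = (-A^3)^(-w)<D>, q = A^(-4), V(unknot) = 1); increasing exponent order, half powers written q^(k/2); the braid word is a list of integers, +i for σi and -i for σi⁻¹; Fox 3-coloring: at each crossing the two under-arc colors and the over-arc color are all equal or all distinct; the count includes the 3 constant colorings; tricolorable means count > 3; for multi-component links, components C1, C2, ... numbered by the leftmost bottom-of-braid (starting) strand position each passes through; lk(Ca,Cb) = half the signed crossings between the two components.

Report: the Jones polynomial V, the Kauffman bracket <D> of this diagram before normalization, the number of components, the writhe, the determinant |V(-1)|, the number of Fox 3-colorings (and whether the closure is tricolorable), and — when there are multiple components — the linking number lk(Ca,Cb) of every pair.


V = -q^-3 + q^-2 - q^-1 + 3 - q + q^2 - q^3
<D> = -A^-12 + A^-8 - A^-4 + 3 - A^4 + A^8 - A^12 (w = 0)
1 component over 10 crossings, w = 0
27 Fox colorings among 3^10, |V(-1)| = 9: tricolorable
why: |V(-1)| = 9: so tricolorable, since 3 divides 9


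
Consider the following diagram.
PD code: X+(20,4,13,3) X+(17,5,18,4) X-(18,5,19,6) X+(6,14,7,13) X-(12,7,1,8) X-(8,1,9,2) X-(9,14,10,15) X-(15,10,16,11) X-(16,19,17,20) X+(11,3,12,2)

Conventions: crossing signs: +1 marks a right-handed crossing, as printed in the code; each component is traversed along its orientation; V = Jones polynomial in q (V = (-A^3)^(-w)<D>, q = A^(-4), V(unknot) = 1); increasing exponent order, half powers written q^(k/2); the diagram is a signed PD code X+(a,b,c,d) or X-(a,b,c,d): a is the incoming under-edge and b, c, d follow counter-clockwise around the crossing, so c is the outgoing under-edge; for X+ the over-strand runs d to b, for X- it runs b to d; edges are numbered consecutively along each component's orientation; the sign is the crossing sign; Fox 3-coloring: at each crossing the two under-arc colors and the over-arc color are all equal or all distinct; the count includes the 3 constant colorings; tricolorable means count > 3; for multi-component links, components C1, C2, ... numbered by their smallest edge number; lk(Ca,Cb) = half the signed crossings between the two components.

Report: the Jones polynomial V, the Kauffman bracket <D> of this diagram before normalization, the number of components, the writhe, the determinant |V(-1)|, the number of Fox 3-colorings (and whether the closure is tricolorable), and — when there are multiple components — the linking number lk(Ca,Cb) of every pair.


Jones polynomial: V(q) = q^(-7/2) - 2q^(-5/2) + q^(-3/2) - 2q^(-1/2) + q^(1/2) - q^(3/2)
<D> = -A^-12 + A^-8 - 2A^-4 + 1 - 2A^4 + A^8; writhe -2
components 2, writhe -2 (10 crossings)
linking number lk(C1,C2) = 0
3-colorings: 3 of 3^10, det 8 — not tricolorable
note: the span of V is 5, within the link bound 10 + 2 - 1


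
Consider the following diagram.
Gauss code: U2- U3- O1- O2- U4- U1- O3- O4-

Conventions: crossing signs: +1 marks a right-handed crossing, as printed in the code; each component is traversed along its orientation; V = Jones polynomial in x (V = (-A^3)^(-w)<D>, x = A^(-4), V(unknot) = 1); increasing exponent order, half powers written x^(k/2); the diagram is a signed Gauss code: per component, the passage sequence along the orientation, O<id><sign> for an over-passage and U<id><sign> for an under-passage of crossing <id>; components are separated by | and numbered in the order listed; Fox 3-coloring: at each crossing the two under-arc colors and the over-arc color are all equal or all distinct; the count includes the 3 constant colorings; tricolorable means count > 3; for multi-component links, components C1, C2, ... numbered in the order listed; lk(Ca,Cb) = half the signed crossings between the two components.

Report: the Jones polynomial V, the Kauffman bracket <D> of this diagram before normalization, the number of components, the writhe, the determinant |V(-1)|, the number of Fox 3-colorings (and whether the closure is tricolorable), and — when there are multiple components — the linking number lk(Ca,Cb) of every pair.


V(x) = -x^-4 + x^-3 + x^-1
bracket: A^-8 + 1 - A^4, w = -4
1 component, writhe -4, over 4 crossings
det 3, colorings 9 of 3^4 — tricolorable
observation: w = -4 shifts under R1 moves; the (-A^3)^(4) factor cancels that in V


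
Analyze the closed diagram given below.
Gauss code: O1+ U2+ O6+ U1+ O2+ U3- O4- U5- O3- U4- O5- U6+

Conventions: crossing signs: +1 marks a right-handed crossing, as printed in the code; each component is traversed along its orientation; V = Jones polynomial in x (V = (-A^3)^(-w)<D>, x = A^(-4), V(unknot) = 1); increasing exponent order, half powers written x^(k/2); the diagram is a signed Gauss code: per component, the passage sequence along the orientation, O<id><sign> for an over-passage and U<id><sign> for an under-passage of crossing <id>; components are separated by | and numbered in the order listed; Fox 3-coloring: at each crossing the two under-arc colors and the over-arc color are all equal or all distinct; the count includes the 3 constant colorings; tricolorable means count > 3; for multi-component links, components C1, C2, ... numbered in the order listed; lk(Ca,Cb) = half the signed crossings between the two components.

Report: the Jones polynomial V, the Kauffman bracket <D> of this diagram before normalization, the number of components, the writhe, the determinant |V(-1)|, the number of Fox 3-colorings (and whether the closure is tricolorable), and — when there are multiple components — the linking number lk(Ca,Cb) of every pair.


V(x) = -x^-3 + x^-2 - x^-1 + 3 - x + x^2 - x^3
bracket: -A^-12 + A^-8 - A^-4 + 3 - A^4 + A^8 - A^12, w = 0
1 component, writhe 0, over 6 crossings
det 9, colorings 27 of 3^6 — tricolorable
observation: w = 0 shifts under R1 moves; the (-A^3)^(0) factor cancels that in V


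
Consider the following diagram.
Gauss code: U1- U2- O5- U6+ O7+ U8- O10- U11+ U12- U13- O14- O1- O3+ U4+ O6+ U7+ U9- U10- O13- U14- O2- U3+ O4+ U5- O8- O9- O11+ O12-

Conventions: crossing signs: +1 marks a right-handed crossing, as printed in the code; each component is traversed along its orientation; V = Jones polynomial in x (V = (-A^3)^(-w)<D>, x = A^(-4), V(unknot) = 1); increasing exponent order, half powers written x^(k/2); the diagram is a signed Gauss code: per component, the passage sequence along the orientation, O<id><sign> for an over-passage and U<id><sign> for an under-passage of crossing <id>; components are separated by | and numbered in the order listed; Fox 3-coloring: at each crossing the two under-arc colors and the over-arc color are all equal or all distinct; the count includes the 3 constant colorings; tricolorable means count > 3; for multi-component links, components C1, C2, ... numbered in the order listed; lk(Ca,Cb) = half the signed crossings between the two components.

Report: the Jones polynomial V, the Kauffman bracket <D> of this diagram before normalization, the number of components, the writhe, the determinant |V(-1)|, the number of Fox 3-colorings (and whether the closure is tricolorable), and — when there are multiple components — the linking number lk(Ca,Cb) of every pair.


V(x) = -x^-6 + x^-5 - x^-4 + 2x^-3 - x^-2 + x^-1
bracket: A^-8 - A^-4 + 2 - A^4 + A^8 - A^12, w = -4
1 component, writhe -4, over 14 crossings
det 7, colorings 3 of 3^14 — not tricolorable
observation: |V(-1)| = 7: so not tricolorable, since 3 does not divide 7


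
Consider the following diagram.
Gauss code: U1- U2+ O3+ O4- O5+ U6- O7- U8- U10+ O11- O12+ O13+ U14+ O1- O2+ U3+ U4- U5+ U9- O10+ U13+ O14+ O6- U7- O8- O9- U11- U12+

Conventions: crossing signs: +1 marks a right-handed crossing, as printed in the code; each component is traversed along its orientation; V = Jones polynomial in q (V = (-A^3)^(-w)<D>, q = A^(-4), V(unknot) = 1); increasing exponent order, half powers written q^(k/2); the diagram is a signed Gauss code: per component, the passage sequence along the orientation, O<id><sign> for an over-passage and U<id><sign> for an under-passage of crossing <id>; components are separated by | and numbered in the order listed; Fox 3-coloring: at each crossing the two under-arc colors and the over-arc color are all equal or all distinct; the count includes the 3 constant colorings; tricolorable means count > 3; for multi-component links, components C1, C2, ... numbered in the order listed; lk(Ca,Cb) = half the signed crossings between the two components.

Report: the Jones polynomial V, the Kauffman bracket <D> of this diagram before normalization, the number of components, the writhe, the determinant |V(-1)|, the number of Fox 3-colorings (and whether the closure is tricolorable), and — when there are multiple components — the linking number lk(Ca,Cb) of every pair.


V = -q^-3 + q^-2 - q^-1 + 3 - q + q^2 - q^3
<D> = -A^-12 + A^-8 - A^-4 + 3 - A^4 + A^8 - A^12 (w = 0)
1 component over 14 crossings, w = 0
27 Fox colorings among 3^14, |V(-1)| = 9: tricolorable
why: the span of V is 6, forcing >= 6 crossings in any diagram


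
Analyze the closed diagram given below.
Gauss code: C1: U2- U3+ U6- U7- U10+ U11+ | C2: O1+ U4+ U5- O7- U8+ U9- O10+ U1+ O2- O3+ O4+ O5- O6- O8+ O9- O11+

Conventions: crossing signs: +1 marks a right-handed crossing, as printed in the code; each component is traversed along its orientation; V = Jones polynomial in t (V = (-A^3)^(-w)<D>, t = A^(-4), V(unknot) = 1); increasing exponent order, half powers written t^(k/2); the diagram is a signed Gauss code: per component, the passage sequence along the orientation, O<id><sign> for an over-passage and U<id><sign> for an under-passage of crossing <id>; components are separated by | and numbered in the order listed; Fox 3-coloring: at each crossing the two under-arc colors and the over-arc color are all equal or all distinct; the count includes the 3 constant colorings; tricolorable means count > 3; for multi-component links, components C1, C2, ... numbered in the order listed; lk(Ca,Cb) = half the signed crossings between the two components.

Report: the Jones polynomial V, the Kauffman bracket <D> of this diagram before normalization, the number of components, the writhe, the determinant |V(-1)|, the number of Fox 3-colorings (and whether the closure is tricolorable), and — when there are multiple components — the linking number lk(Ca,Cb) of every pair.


Jones polynomial: V(t) = -t^(-1/2) - t^(1/2)
<D> = A + A^5; writhe +1
components 2, writhe +1 (11 crossings)
linking number lk(C1,C2) = 0
3-colorings: 9 of 3^11, det 0 — tricolorable
note: the span of V is 1, within the link bound 11 + 2 - 1


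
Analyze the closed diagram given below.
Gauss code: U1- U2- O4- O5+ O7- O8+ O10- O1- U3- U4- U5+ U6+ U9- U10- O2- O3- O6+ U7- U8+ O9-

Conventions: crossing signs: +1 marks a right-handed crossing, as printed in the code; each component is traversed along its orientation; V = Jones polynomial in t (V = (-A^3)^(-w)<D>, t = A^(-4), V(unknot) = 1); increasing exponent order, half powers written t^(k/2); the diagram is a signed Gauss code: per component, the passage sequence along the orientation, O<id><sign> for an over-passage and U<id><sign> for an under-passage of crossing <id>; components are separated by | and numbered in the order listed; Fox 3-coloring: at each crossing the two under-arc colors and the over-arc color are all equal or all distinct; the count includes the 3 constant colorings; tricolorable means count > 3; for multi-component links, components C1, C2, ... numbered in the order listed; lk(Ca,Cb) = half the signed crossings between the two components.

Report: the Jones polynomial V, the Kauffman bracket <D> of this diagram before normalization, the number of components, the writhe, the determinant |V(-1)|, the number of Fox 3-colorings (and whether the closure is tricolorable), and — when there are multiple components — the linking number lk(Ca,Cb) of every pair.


Jones polynomial: V(t) = -t^-4 + t^-3 + t^-1
<D> = A^-8 + 1 - A^4; writhe -4
components 1, writhe -4 (10 crossings)
3-colorings: 9 of 3^10, det 3 — tricolorable
note: w = -4 (over 10 crossings) is diagram-only; (-A^3)^(4) removes it from V


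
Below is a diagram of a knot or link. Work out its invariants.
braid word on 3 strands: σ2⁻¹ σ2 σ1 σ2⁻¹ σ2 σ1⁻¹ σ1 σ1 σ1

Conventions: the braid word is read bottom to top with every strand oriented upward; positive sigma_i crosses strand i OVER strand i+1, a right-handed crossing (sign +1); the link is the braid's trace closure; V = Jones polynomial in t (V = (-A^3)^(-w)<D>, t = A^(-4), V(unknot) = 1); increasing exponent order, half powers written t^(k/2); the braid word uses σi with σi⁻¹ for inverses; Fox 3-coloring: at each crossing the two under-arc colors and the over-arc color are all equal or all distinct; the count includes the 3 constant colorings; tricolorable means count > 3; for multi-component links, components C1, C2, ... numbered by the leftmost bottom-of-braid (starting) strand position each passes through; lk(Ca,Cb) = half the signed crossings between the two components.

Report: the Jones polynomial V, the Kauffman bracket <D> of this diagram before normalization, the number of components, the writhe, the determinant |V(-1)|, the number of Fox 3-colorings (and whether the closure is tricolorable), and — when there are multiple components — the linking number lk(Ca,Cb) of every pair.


Jones polynomial: V(t) = -t^(1/2) - t^(3/2) - t^(5/2) + t^(9/2)
<D> = -A^-9 + A^-1 + A^3 + A^7; writhe +3
components 2, writhe +3 (9 crossings)
linking number lk(C1,C2) = 0
3-colorings: 27 of 3^10, det 0 — tricolorable
note: summing lk over 1 pair gives 0


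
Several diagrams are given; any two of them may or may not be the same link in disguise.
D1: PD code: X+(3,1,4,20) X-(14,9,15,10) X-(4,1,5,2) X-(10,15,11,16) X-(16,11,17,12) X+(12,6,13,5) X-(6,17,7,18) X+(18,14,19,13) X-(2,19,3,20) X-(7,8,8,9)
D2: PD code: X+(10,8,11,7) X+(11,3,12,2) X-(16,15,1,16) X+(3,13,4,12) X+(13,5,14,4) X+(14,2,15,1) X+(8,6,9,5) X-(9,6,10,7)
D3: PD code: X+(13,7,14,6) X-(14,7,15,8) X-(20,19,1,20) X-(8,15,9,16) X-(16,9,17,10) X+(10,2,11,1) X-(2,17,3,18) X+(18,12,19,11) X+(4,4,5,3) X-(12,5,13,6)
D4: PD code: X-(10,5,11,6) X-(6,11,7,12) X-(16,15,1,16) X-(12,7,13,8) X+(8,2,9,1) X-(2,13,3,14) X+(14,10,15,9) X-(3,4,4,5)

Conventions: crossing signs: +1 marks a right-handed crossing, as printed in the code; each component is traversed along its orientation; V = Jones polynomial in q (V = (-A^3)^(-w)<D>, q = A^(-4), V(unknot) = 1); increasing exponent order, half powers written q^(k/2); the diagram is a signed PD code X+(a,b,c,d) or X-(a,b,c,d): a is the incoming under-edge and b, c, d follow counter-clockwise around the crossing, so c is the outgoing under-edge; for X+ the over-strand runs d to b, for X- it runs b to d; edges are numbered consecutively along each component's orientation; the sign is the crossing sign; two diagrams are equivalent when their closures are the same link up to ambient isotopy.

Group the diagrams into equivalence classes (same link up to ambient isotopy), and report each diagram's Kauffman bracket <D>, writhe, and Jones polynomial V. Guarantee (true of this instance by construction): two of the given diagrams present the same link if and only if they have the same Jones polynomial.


equivalence classes: {D1, D3, D4} | {D2}
D1 (bracket A^-16 - A^-12 + 2A^-8 - 2A^-4 + 2 - 2A^4 + A^8; 10 crossings at w = -4): V = q^-5 - 2q^-4 + 2q^-3 - 2q^-2 + 2q^-1 - 1 + q
V(D2) = q + q^3 - q^4  (w +4, c 8, <D> = -A^-4 + 1 + A^8)
V(D3) = q^-5 - 2q^-4 + 2q^-3 - 2q^-2 + 2q^-1 - 1 + q  (w -2, c 10, <D> = A^-10 - A^-6 + 2A^-2 - 2A^2 + 2A^6 - 2A^10 + A^14)
V(D4) = q^-5 - 2q^-4 + 2q^-3 - 2q^-2 + 2q^-1 - 1 + q  [8 crossings, <D> = A^-16 - A^-12 + 2A^-8 - 2A^-4 + 2 - 2A^4 + A^8, w = -4]
key observation: comparing 4 Jones polynomials yields 2 groups


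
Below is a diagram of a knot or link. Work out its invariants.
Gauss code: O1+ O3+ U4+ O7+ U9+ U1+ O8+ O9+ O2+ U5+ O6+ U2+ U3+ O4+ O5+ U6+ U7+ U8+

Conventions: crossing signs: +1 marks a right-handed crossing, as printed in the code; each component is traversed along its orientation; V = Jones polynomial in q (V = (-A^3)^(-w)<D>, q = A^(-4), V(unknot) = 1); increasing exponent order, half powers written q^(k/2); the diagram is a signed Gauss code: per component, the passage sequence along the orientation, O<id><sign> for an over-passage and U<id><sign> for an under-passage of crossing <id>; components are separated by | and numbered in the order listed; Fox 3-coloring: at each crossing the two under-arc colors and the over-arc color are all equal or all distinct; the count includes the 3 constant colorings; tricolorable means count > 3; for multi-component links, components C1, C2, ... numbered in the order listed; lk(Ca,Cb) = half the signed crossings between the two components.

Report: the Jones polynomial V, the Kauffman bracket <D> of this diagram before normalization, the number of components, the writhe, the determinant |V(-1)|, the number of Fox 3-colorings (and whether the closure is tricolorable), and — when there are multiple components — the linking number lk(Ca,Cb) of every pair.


V = q^3 + q^5 - q^8
<D> = A^-5 - A^7 - A^15 (w = +9)
1 component over 9 crossings, w = +9
9 Fox colorings among 3^9, |V(-1)| = 3: tricolorable
why: V spans 5 powers of q: at least 5 crossings in any diagram


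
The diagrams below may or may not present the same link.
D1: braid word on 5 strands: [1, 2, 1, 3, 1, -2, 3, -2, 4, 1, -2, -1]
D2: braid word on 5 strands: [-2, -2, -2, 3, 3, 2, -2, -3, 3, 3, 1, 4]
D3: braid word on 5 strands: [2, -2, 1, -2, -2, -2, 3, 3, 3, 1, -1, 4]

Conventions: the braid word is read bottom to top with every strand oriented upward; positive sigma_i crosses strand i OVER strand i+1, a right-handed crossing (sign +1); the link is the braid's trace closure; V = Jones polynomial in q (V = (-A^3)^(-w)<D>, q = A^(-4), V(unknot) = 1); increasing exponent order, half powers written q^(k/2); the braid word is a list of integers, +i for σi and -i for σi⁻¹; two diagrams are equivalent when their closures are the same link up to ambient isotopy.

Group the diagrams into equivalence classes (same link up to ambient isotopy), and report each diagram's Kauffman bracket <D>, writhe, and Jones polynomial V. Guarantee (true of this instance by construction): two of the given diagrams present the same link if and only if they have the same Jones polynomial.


classes: {D1} | {D2, D3}
V(D1) = q^-1 - 1 + 2q - 3q^2 + 3q^3 - 2q^4 + 2q^5 - q^6  [12 crossings, <D> = -A^-12 + 2A^-8 - 2A^-4 + 3 - 3A^4 + 2A^8 - A^12 + A^16, w = +4]
D2 (bracket -A^-6 + A^-2 - A^2 + 3A^6 - A^10 + A^14 - A^18; 12 crossings at w = +2): V = -q^-3 + q^-2 - q^-1 + 3 - q + q^2 - q^3
V(D3) = -q^-3 + q^-2 - q^-1 + 3 - q + q^2 - q^3  (w +2, c 12, <D> = -A^-6 + A^-2 - A^2 + 3A^6 - A^10 + A^14 - A^18)
insight: 2 classes among 3 diagrams; unequal V(q) rules out equality


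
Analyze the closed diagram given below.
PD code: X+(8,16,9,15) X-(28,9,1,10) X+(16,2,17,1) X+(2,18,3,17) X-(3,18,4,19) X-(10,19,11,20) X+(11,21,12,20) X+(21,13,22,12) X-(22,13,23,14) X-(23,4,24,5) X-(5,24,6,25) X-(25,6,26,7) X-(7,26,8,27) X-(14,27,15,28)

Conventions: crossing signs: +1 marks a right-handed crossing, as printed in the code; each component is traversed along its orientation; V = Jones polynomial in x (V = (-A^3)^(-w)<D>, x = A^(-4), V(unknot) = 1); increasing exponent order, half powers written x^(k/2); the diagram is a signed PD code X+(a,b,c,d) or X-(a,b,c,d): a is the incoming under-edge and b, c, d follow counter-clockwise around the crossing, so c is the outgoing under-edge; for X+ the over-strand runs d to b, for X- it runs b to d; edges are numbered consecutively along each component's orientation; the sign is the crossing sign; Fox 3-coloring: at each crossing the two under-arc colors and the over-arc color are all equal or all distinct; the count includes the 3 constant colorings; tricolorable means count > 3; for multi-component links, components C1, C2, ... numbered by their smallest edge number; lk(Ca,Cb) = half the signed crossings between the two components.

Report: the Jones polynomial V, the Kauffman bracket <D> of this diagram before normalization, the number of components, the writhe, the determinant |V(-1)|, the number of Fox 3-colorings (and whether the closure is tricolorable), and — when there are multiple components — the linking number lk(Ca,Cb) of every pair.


Jones polynomial: V(x) = -x^-6 + x^-5 - x^-4 + 2x^-3 - x^-2 + x^-1
<D> = A^-8 - A^-4 + 2 - A^4 + A^8 - A^12; writhe -4
components 1, writhe -4 (14 crossings)
3-colorings: 3 of 3^14, det 7 — not tricolorable
note: |V(-1)| = 7: so not tricolorable, since 3 does not divide 7


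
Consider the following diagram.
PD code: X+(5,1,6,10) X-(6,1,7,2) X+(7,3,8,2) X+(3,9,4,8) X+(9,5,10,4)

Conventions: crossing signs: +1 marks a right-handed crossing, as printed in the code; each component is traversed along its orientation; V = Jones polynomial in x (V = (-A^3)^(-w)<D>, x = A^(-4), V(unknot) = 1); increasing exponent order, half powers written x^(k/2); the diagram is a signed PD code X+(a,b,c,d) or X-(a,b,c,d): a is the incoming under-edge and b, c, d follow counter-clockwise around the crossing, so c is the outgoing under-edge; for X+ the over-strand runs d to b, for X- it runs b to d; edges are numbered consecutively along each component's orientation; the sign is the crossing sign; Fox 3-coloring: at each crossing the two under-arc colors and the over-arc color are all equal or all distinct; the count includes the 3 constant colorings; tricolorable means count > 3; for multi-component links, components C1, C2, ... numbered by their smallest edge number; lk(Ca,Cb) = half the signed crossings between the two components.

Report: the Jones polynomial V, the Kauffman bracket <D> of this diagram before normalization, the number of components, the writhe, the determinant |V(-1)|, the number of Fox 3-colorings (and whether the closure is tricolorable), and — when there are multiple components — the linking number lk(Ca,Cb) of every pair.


V = x + x^3 - x^4
<D> = A^-7 - A^-3 - A^5 (w = +3)
1 component over 5 crossings, w = +3
9 Fox colorings among 3^5, |V(-1)| = 3: tricolorable
why: det 3 = |V(-1)|; divisible by 3, so tricolorable


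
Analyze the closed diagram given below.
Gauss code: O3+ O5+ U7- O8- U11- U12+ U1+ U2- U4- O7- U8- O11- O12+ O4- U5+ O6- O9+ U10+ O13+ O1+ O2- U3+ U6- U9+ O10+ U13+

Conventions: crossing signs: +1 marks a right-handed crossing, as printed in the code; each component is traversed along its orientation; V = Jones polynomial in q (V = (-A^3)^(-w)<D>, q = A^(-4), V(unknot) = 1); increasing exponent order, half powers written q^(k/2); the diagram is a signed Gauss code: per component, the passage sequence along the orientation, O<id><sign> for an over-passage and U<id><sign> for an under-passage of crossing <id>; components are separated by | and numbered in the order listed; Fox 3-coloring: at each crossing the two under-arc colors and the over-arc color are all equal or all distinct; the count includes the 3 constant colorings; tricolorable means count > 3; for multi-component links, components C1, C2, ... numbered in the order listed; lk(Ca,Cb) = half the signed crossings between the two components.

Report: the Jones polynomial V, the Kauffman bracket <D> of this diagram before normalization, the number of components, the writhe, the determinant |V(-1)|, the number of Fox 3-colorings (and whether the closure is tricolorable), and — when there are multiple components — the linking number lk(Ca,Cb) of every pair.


V(q) = -q^-3 + q^-2 - q^-1 + 3 - q + q^2 - q^3
bracket: A^-9 - A^-5 + A^-1 - 3A^3 + A^7 - A^11 + A^15, w = +1
1 component, writhe +1, over 13 crossings
det 9, colorings 27 of 3^13 — tricolorable
observation: palindromic: swapping q for 1/q fixes V


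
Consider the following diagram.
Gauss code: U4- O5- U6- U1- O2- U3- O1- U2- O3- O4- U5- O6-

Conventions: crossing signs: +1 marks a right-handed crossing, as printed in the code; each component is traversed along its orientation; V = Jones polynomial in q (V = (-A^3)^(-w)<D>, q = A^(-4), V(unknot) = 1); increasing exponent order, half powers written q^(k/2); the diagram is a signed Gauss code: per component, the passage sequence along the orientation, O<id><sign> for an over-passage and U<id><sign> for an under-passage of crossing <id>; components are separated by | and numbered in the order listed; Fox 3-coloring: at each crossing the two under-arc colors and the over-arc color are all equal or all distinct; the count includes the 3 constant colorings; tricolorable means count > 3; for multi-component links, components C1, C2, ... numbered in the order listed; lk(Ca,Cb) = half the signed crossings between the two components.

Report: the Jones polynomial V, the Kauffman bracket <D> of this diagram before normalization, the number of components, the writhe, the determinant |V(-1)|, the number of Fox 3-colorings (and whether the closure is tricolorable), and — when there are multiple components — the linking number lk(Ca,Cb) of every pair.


V = q^-8 - 2q^-7 + q^-6 - 2q^-5 + 2q^-4 + q^-2
<D> = A^-10 + 2A^-2 - 2A^2 + A^6 - 2A^10 + A^14 (w = -6)
1 component over 6 crossings, w = -6
27 Fox colorings among 3^6, |V(-1)| = 9: tricolorable
why: w = -6 shifts under R1 moves; the (-A^3)^(6) factor cancels that in V


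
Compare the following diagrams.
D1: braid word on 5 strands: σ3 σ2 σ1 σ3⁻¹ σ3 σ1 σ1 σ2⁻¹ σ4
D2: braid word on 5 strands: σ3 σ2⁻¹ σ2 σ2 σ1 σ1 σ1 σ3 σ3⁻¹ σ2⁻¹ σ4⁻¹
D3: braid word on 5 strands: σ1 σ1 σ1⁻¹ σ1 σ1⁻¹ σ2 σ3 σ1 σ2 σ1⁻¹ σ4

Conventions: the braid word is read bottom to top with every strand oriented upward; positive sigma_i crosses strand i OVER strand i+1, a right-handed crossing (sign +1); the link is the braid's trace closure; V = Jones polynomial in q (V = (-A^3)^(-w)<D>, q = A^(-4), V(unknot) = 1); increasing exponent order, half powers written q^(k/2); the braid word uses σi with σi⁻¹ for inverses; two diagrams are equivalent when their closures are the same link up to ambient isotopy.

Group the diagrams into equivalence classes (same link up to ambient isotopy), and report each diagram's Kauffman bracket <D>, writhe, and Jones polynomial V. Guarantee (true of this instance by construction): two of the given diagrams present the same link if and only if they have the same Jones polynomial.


equivalence classes: {D1, D2} | {D3}
D1 (bracket -A^-3 + A^5 + A^9 + A^13; 9 crossings at w = +5): V = -q^(1/2) - q^(3/2) - q^(5/2) + q^(9/2)
D2 (bracket -A^-9 + A^-1 + A^3 + A^7; 11 crossings at w = +3): V = -q^(1/2) - q^(3/2) - q^(5/2) + q^(9/2)
D3 (bracket A^5 + A^13; 11 crossings at w = +5): V = -q^(1/2) - q^(5/2)
key observation: V(q) takes 2 values over 3 diagrams, fixing the grouping


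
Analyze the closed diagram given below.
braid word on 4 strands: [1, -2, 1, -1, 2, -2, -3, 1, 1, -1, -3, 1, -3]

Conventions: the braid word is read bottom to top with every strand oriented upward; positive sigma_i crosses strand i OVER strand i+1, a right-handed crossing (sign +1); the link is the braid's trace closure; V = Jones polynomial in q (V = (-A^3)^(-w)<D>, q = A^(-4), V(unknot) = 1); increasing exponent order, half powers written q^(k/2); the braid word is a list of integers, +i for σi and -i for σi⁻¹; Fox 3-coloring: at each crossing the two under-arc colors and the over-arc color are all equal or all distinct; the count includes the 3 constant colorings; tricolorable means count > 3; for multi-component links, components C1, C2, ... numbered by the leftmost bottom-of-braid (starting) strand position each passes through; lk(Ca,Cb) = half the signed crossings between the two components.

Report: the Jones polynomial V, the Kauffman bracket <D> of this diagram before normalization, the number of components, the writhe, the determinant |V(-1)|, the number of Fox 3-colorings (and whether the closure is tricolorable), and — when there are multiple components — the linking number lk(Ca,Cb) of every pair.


Jones polynomial: V(q) = -q^-3 + q^-2 - q^-1 + 3 - q + q^2 - q^3
<D> = A^-15 - A^-11 + A^-7 - 3A^-3 + A - A^5 + A^9; writhe -1
components 1, writhe -1 (13 crossings)
3-colorings: 27 of 3^13, det 9 — tricolorable
note: V is palindromic (span 6, det 9): q -> 1/q fixes it; necessary, not sufficient, for amphichirality


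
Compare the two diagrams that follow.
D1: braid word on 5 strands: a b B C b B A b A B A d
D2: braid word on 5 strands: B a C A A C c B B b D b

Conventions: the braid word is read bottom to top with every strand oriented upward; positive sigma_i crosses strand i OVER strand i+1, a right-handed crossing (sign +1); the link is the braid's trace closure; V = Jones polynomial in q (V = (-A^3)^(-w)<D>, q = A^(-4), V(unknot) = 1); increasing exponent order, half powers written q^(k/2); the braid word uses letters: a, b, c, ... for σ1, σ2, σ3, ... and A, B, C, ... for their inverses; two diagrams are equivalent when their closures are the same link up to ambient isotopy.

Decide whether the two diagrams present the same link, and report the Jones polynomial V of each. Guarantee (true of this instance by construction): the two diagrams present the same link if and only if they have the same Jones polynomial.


equivalent: yes
D1 (bracket A^-6; 12 crossings at w = -2): V = 1
V(D2) = 1  [12 crossings, <D> = A^-12, w = -4]
observation: all 2 diagrams share one V(q), hence one class
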